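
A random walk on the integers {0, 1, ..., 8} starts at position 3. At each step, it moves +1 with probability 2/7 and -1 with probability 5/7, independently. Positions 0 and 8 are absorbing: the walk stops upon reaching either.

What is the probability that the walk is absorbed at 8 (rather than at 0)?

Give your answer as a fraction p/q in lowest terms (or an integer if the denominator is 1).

Answer: 1248/130123

Derivation:
Biased walk: p = 2/7, q = 5/7, r = q/p = 5/2
Gambler's ruin: P(hit 8 before 0 | start at 3) = (1 - r^a)/(1 - r^N)
r^3 = 125/8; r^8 = 390625/256
P = (1 - 125/8) / (1 - 390625/256) = -117/8 / -390369/256 = 1248/130123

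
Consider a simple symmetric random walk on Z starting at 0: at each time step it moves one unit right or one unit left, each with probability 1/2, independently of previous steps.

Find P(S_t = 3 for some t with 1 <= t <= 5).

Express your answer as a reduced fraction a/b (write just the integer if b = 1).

Count via complement. Let g(t,s) = #length-t paths at position s with S_1..S_t all ≠ 3.
g(t,s) = g(t-1,s-1) + g(t-1,s+1) for s ≠ 3; g(t,3) = 0.
t=0: g(0,0)=1
t=1: g(1,-1)=1 g(1,1)=1
t=2: g(2,-2)=1 g(2,0)=2 g(2,2)=1
t=3: g(3,-3)=1 g(3,-1)=3 g(3,1)=3
t=4: g(4,-4)=1 g(4,-2)=4 g(4,0)=6 g(4,2)=3
t=5: g(5,-5)=1 g(5,-3)=5 g(5,-1)=10 g(5,1)=9
Paths never hitting 3: Σ_s g(5,s) = 25
Paths hitting 3: 2^5 - 25 = 7
P = 7/32 = 7/32

Answer: 7/32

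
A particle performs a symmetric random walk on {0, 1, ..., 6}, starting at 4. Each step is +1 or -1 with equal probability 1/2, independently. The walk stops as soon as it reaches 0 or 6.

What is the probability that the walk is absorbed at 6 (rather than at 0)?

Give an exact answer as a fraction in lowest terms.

Symmetric walk (p = 1/2): the harmonic-function argument gives P(hit 6 before 0 | start at 4) = a/N.
P = 4/6 = 2/3

Answer: 2/3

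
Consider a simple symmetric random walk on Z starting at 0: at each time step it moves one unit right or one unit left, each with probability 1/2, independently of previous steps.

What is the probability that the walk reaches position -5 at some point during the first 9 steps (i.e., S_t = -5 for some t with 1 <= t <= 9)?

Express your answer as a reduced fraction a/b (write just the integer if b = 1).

Count via complement. Let g(t,s) = #length-t paths at position s with S_1..S_t all ≠ -5.
g(t,s) = g(t-1,s-1) + g(t-1,s+1) for s ≠ -5; g(t,-5) = 0.
t=0: g(0,0)=1
t=1: g(1,-1)=1 g(1,1)=1
t=2: g(2,-2)=1 g(2,0)=2 g(2,2)=1
t=3: g(3,-3)=1 g(3,-1)=3 g(3,1)=3 g(3,3)=1
t=4: g(4,-4)=1 g(4,-2)=4 g(4,0)=6 g(4,2)=4 g(4,4)=1
t=5: g(5,-3)=5 g(5,-1)=10 g(5,1)=10 g(5,3)=5 g(5,5)=1
t=6: g(6,-4)=5 g(6,-2)=15 g(6,0)=20 g(6,2)=15 g(6,4)=6 g(6,6)=1
t=7: g(7,-3)=20 g(7,-1)=35 g(7,1)=35 g(7,3)=21 g(7,5)=7 g(7,7)=1
t=8: g(8,-4)=20 g(8,-2)=55 g(8,0)=70 g(8,2)=56 g(8,4)=28 g(8,6)=8 g(8,8)=1
t=9: g(9,-3)=75 g(9,-1)=125 g(9,1)=126 g(9,3)=84 g(9,5)=36 g(9,7)=9 g(9,9)=1
Paths never hitting -5: Σ_s g(9,s) = 456
Paths hitting -5: 2^9 - 456 = 56
P = 56/512 = 7/64

Answer: 7/64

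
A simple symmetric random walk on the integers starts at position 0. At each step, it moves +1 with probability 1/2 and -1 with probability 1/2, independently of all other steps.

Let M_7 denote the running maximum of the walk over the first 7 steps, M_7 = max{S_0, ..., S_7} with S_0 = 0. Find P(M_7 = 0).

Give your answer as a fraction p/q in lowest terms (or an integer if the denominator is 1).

Answer: 35/128

Derivation:
Let M_7 = max(S_0,...,S_7). Use the reflection principle: for j ≥ 1, #{paths with M_7 ≥ j} = #{S_7 ≥ j} + #{S_7 ≥ j+1}.
P(M_7 ≥ 0) = 1 since S_0 = 0, so #{M_7 ≥ 0} = 128.
#{M_7 ≥ 1} = #{S_7 ≥ 1} + #{S_7 ≥ 2} = 64 + 29 = 93.
#{M_7 = 0} = 128 - 93 = 35.
P(M_7 = 0) = 35/128 = 35/128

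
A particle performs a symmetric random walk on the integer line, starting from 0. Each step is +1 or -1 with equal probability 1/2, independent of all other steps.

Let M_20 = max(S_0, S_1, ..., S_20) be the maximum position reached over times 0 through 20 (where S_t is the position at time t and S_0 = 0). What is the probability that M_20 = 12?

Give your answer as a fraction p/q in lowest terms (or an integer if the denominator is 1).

Answer: 4845/1048576

Derivation:
Let M_20 = max(S_0,...,S_20). Use the reflection principle: for j ≥ 1, #{paths with M_20 ≥ j} = #{S_20 ≥ j} + #{S_20 ≥ j+1}.
By reflection, #{M_20 ≥ 12} = #{S_20 ≥ 12} + #{S_20 ≥ 13} = 6196 + 1351 = 7547.
#{M_20 ≥ 13} = #{S_20 ≥ 13} + #{S_20 ≥ 14} = 1351 + 1351 = 2702.
#{M_20 = 12} = 7547 - 2702 = 4845.
P(M_20 = 12) = 4845/1048576 = 4845/1048576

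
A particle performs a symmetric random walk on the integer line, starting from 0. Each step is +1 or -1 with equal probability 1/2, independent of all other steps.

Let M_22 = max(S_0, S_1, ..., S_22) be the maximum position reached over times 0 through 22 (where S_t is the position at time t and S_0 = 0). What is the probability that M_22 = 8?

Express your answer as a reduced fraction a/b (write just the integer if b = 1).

Answer: 10659/262144

Derivation:
Let M_22 = max(S_0,...,S_22). Use the reflection principle: for j ≥ 1, #{paths with M_22 ≥ j} = #{S_22 ≥ j} + #{S_22 ≥ j+1}.
By reflection, #{M_22 ≥ 8} = #{S_22 ≥ 8} + #{S_22 ≥ 9} = 280600 + 110056 = 390656.
#{M_22 ≥ 9} = #{S_22 ≥ 9} + #{S_22 ≥ 10} = 110056 + 110056 = 220112.
#{M_22 = 8} = 390656 - 220112 = 170544.
P(M_22 = 8) = 170544/4194304 = 10659/262144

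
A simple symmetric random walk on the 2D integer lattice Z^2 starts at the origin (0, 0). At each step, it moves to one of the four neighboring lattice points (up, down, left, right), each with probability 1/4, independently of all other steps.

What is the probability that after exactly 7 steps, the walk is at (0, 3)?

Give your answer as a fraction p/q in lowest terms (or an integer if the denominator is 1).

Answer: 441/16384

Derivation:
Let h be the number of horizontal steps (so 7-h are vertical). To end at (0,3) need (h+0)/2 right-steps and ((7-h)+3)/2 up-steps.
Sum over h with 0 ≤ h ≤ 4, h ≡ 0 (mod 2), 7-h ≡ 1 (mod 2):
h=0: C(7,0)·C(0,0)·C(7,5) = 1·1·21 = 21
h=2: C(7,2)·C(2,1)·C(5,4) = 21·2·5 = 210
h=4: C(7,4)·C(4,2)·C(3,3) = 35·6·1 = 210
Total favorable: 441
Total paths: 4^7 = 16384
P = 441/16384 = 441/16384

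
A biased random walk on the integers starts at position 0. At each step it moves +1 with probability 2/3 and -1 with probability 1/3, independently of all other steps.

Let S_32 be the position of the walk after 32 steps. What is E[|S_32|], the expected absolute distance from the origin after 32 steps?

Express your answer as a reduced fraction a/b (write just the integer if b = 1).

S_32 takes values m ≡ 0 (mod 2) with |m| ≤ 32; P(S_32=m) = C(32,(32+m)/2) · (2/3)^((32+m)/2) · (1/3)^((32-m)/2).
Distribution: P(S=-32)=1/1853020188851841, P(S=-30)=64/1853020188851841, P(S=-28)=1984/1853020188851841, P(S=-26)=39680/1853020188851841, P(S=-24)=575360/1853020188851841, P(S=-22)=6444032/1853020188851841, P(S=-20)=6444032/205891132094649, P(S=-18)=47869952/205891132094649, P(S=-16)=299187200/205891132094649, P(S=-14)=4786995200/617673396283947, P(S=-12)=22020177920/617673396283947, P(S=-10)=88080711680/617673396283947, P(S=-8)=308282490880/617673396283947, P(S=-6)=948561510400/617673396283947, P(S=-4)=2574666956800/617673396283947, P(S=-2)=2059733565440/205891132094649, P(S=0)=4376933826560/205891132094649, P(S=2)=8238934261760/205891132094649, P(S=4)=41194671308800/617673396283947, P(S=6)=60707936665600/617673396283947, P(S=8)=78920317665280/617673396283947, P(S=10)=90194648760320/617673396283947, P(S=12)=90194648760320/617673396283947, P(S=14)=78430129356800/617673396283947, P(S=16)=19607532339200/205891132094649, P(S=18)=12548820697088/205891132094649, P(S=20)=6757057298432/205891132094649, P(S=22)=27028229193728/1853020188851841, P(S=24)=9652938997760/1853020188851841, P(S=26)=2662879723520/1853020188851841, P(S=28)=532575944704/1853020188851841, P(S=30)=68719476736/1853020188851841, P(S=32)=4294967296/1853020188851841
E[|S_32|] = Σ_m |m|·P(S_32=m) = 2217534842490272/205891132094649

Answer: 2217534842490272/205891132094649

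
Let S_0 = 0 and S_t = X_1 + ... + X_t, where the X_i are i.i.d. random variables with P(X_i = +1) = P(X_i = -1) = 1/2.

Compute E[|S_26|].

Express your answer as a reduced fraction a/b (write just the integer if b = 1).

Answer: 16900975/4194304

Derivation:
S_26 takes values m ≡ 0 (mod 2) with |m| ≤ 26; P(S_26=m) = C(26,(26+m)/2)/2^26.
Total paths: 2^26 = 67108864
Distribution: P(S=-26)=1/67108864, P(S=-24)=26/67108864, P(S=-22)=325/67108864, P(S=-20)=2600/67108864, P(S=-18)=14950/67108864, P(S=-16)=65780/67108864, P(S=-14)=230230/67108864, P(S=-12)=657800/67108864, P(S=-10)=1562275/67108864, P(S=-8)=3124550/67108864, P(S=-6)=5311735/67108864, P(S=-4)=7726160/67108864, P(S=-2)=9657700/67108864, P(S=0)=10400600/67108864, P(S=2)=9657700/67108864, P(S=4)=7726160/67108864, P(S=6)=5311735/67108864, P(S=8)=3124550/67108864, P(S=10)=1562275/67108864, P(S=12)=657800/67108864, P(S=14)=230230/67108864, P(S=16)=65780/67108864, P(S=18)=14950/67108864, P(S=20)=2600/67108864, P(S=22)=325/67108864, P(S=24)=26/67108864, P(S=26)=1/67108864
E[|S_26|] = Σ_m |m|·P(S_26=m) = 270415600/67108864 = 16900975/4194304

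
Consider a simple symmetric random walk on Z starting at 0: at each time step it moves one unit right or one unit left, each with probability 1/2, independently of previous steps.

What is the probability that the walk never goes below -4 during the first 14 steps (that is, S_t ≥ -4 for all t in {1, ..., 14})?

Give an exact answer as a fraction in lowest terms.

Let f(t,s) = #length-t paths at position s with S_1..S_t all ≥ -4.
f(t,s) = f(t-1,s-1) + f(t-1,s+1) for s ≥ -4; f(t,s) = 0 for s < -4.
t=0: f(0,0)=1
t=1: f(1,-1)=1 f(1,1)=1
t=2: f(2,-2)=1 f(2,0)=2 f(2,2)=1
t=3: f(3,-3)=1 f(3,-1)=3 f(3,1)=3 f(3,3)=1
t=4: f(4,-4)=1 f(4,-2)=4 f(4,0)=6 f(4,2)=4 f(4,4)=1
t=5: f(5,-3)=5 f(5,-1)=10 f(5,1)=10 f(5,3)=5 f(5,5)=1
t=6: f(6,-4)=5 f(6,-2)=15 f(6,0)=20 f(6,2)=15 f(6,4)=6 f(6,6)=1
t=7: f(7,-3)=20 f(7,-1)=35 f(7,1)=35 f(7,3)=21 f(7,5)=7 f(7,7)=1
t=8: f(8,-4)=20 f(8,-2)=55 f(8,0)=70 f(8,2)=56 f(8,4)=28 f(8,6)=8 f(8,8)=1
t=9: f(9,-3)=75 f(9,-1)=125 f(9,1)=126 f(9,3)=84 f(9,5)=36 f(9,7)=9 f(9,9)=1
t=10: f(10,-4)=75 f(10,-2)=200 f(10,0)=251 f(10,2)=210 f(10,4)=120 f(10,6)=45 f(10,8)=10 f(10,10)=1
t=11: f(11,-3)=275 f(11,-1)=451 f(11,1)=461 f(11,3)=330 f(11,5)=165 f(11,7)=55 f(11,9)=11 f(11,11)=1
t=12: f(12,-4)=275 f(12,-2)=726 f(12,0)=912 f(12,2)=791 f(12,4)=495 f(12,6)=220 f(12,8)=66 f(12,10)=12 f(12,12)=1
t=13: f(13,-3)=1001 f(13,-1)=1638 f(13,1)=1703 f(13,3)=1286 f(13,5)=715 f(13,7)=286 f(13,9)=78 f(13,11)=13 f(13,13)=1
t=14: f(14,-4)=1001 f(14,-2)=2639 f(14,0)=3341 f(14,2)=2989 f(14,4)=2001 f(14,6)=1001 f(14,8)=364 f(14,10)=91 f(14,12)=14 f(14,14)=1
Σ_s f(14,s) = 13442
P = 13442/16384 = 6721/8192

Answer: 6721/8192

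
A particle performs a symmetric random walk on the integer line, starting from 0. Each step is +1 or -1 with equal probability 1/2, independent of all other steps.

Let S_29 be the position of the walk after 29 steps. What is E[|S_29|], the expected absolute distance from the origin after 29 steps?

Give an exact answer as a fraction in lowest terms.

S_29 takes values m ≡ 1 (mod 2) with |m| ≤ 29; P(S_29=m) = C(29,(29+m)/2)/2^29.
Total paths: 2^29 = 536870912
Distribution: P(S=-29)=1/536870912, P(S=-27)=29/536870912, P(S=-25)=406/536870912, P(S=-23)=3654/536870912, P(S=-21)=23751/536870912, P(S=-19)=118755/536870912, P(S=-17)=475020/536870912, P(S=-15)=1560780/536870912, P(S=-13)=4292145/536870912, P(S=-11)=10015005/536870912, P(S=-9)=20030010/536870912, P(S=-7)=34597290/536870912, P(S=-5)=51895935/536870912, P(S=-3)=67863915/536870912, P(S=-1)=77558760/536870912, P(S=1)=77558760/536870912, P(S=3)=67863915/536870912, P(S=5)=51895935/536870912, P(S=7)=34597290/536870912, P(S=9)=20030010/536870912, P(S=11)=10015005/536870912, P(S=13)=4292145/536870912, P(S=15)=1560780/536870912, P(S=17)=475020/536870912, P(S=19)=118755/536870912, P(S=21)=23751/536870912, P(S=23)=3654/536870912, P(S=25)=406/536870912, P(S=27)=29/536870912, P(S=29)=1/536870912
E[|S_29|] = Σ_m |m|·P(S_29=m) = 2326762800/536870912 = 145422675/33554432

Answer: 145422675/33554432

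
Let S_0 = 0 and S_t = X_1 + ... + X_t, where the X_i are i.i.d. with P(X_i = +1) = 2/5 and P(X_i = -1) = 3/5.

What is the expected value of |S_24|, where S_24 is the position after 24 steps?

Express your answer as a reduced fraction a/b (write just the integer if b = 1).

Answer: 333737383440027192/59604644775390625

Derivation:
S_24 takes values m ≡ 0 (mod 2) with |m| ≤ 24; P(S_24=m) = C(24,(24+m)/2) · (2/5)^((24+m)/2) · (3/5)^((24-m)/2).
Distribution: P(S=-24)=282429536481/59604644775390625, P(S=-22)=4518872583696/59604644775390625, P(S=-20)=34644689808336/59604644775390625, P(S=-18)=169374039062976/59604644775390625, P(S=-16)=592809136720416/59604644775390625, P(S=-14)=1580824364587776/59604644775390625, P(S=-12)=3337295880796416/59604644775390625, P(S=-10)=5721078652793856/59604644775390625, P(S=-8)=8104861424791296/59604644775390625, P(S=-6)=9605761688641536/59604644775390625, P(S=-4)=9605761688641536/59604644775390625, P(S=-2)=8150343250968576/59604644775390625, P(S=0)=5886359014588416/59604644775390625, P(S=2)=3622374778208256/59604644775390625, P(S=4)=1897434407632896/59604644775390625, P(S=6)=843304181170176/59604644775390625, P(S=8)=316239067938816/59604644775390625, P(S=10)=99212256608256/59604644775390625, P(S=12)=25721696157696/59604644775390625, P(S=14)=5415093927936/59604644775390625, P(S=16)=902515654656/59604644775390625, P(S=18)=114605162496/59604644775390625, P(S=20)=10418651136/59604644775390625, P(S=22)=603979776/59604644775390625, P(S=24)=16777216/59604644775390625
E[|S_24|] = Σ_m |m|·P(S_24=m) = 333737383440027192/59604644775390625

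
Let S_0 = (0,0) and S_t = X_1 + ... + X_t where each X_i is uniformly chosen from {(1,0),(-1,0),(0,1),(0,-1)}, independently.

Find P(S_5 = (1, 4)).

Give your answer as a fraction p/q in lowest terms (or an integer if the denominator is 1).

Let h be the number of horizontal steps (so 5-h are vertical). To end at (1,4) need (h+1)/2 right-steps and ((5-h)+4)/2 up-steps.
Sum over h with 1 ≤ h ≤ 1, h ≡ 1 (mod 2), 5-h ≡ 0 (mod 2):
h=1: C(5,1)·C(1,1)·C(4,4) = 5·1·1 = 5
Total favorable: 5
Total paths: 4^5 = 1024
P = 5/1024 = 5/1024

Answer: 5/1024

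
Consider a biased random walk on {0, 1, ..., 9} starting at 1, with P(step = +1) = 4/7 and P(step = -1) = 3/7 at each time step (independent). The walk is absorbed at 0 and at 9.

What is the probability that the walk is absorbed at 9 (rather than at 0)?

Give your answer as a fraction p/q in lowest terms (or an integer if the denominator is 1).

Answer: 65536/242461

Derivation:
Biased walk: p = 4/7, q = 3/7, r = q/p = 3/4
Gambler's ruin: P(hit 9 before 0 | start at 1) = (1 - r^a)/(1 - r^N)
r^1 = 3/4; r^9 = 19683/262144
P = (1 - 3/4) / (1 - 19683/262144) = 1/4 / 242461/262144 = 65536/242461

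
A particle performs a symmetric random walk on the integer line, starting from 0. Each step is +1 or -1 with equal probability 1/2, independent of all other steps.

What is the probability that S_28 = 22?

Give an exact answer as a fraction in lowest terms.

To reach position 22 after 28 steps: need 25 steps of +1 and 3 of -1.
Favorable paths: C(28,25) = 3276
Total paths: 2^28 = 268435456
P = 3276/268435456 = 819/67108864

Answer: 819/67108864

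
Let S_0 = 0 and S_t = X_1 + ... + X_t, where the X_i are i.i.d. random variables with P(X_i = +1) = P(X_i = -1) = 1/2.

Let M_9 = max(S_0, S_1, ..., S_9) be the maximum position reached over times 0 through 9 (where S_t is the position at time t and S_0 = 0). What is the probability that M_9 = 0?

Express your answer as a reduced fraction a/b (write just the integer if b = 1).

Let M_9 = max(S_0,...,S_9). Use the reflection principle: for j ≥ 1, #{paths with M_9 ≥ j} = #{S_9 ≥ j} + #{S_9 ≥ j+1}.
P(M_9 ≥ 0) = 1 since S_0 = 0, so #{M_9 ≥ 0} = 512.
#{M_9 ≥ 1} = #{S_9 ≥ 1} + #{S_9 ≥ 2} = 256 + 130 = 386.
#{M_9 = 0} = 512 - 386 = 126.
P(M_9 = 0) = 126/512 = 63/256

Answer: 63/256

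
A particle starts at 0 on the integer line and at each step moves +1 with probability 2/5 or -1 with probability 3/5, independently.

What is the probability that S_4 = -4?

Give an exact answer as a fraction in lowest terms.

Answer: 81/625

Derivation:
To reach position -4 after 4 steps: need 0 steps of +1 and 4 steps of -1.
Number of such sequences: C(4,0) = 1
Each has probability (2/5)^0 · (3/5)^4 = 81/625
P = 1 · 81/625 = 81/625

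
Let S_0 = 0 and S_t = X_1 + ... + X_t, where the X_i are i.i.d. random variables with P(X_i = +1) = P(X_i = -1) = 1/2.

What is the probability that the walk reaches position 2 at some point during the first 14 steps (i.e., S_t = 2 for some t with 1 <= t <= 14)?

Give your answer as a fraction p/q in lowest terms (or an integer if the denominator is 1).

Count via complement. Let g(t,s) = #length-t paths at position s with S_1..S_t all ≠ 2.
g(t,s) = g(t-1,s-1) + g(t-1,s+1) for s ≠ 2; g(t,2) = 0.
t=0: g(0,0)=1
t=1: g(1,-1)=1 g(1,1)=1
t=2: g(2,-2)=1 g(2,0)=2
t=3: g(3,-3)=1 g(3,-1)=3 g(3,1)=2
t=4: g(4,-4)=1 g(4,-2)=4 g(4,0)=5
t=5: g(5,-5)=1 g(5,-3)=5 g(5,-1)=9 g(5,1)=5
t=6: g(6,-6)=1 g(6,-4)=6 g(6,-2)=14 g(6,0)=14
t=7: g(7,-7)=1 g(7,-5)=7 g(7,-3)=20 g(7,-1)=28 g(7,1)=14
t=8: g(8,-8)=1 g(8,-6)=8 g(8,-4)=27 g(8,-2)=48 g(8,0)=42
t=9: g(9,-9)=1 g(9,-7)=9 g(9,-5)=35 g(9,-3)=75 g(9,-1)=90 g(9,1)=42
t=10: g(10,-10)=1 g(10,-8)=10 g(10,-6)=44 g(10,-4)=110 g(10,-2)=165 g(10,0)=132
t=11: g(11,-11)=1 g(11,-9)=11 g(11,-7)=54 g(11,-5)=154 g(11,-3)=275 g(11,-1)=297 g(11,1)=132
t=12: g(12,-12)=1 g(12,-10)=12 g(12,-8)=65 g(12,-6)=208 g(12,-4)=429 g(12,-2)=572 g(12,0)=429
t=13: g(13,-13)=1 g(13,-11)=13 g(13,-9)=77 g(13,-7)=273 g(13,-5)=637 g(13,-3)=1001 g(13,-1)=1001 g(13,1)=429
t=14: g(14,-14)=1 g(14,-12)=14 g(14,-10)=90 g(14,-8)=350 g(14,-6)=910 g(14,-4)=1638 g(14,-2)=2002 g(14,0)=1430
Paths never hitting 2: Σ_s g(14,s) = 6435
Paths hitting 2: 2^14 - 6435 = 9949
P = 9949/16384 = 9949/16384

Answer: 9949/16384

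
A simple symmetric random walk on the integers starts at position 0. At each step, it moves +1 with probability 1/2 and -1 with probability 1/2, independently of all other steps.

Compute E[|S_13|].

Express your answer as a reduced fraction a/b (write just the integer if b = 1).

S_13 takes values m ≡ 1 (mod 2) with |m| ≤ 13; P(S_13=m) = C(13,(13+m)/2)/2^13.
Total paths: 2^13 = 8192
Distribution: P(S=-13)=1/8192, P(S=-11)=13/8192, P(S=-9)=78/8192, P(S=-7)=286/8192, P(S=-5)=715/8192, P(S=-3)=1287/8192, P(S=-1)=1716/8192, P(S=1)=1716/8192, P(S=3)=1287/8192, P(S=5)=715/8192, P(S=7)=286/8192, P(S=9)=78/8192, P(S=11)=13/8192, P(S=13)=1/8192
E[|S_13|] = Σ_m |m|·P(S_13=m) = 24024/8192 = 3003/1024

Answer: 3003/1024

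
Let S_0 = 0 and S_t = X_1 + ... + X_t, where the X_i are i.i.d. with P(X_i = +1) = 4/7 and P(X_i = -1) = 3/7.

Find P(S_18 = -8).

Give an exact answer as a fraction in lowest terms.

To reach position -8 after 18 steps: need 5 steps of +1 and 13 steps of -1.
Number of such sequences: C(18,5) = 8568
Each has probability (4/7)^5 · (3/7)^13 = 1632586752/1628413597910449
P = 8568 · 1632586752/1628413597910449 = 1998286184448/232630513987207

Answer: 1998286184448/232630513987207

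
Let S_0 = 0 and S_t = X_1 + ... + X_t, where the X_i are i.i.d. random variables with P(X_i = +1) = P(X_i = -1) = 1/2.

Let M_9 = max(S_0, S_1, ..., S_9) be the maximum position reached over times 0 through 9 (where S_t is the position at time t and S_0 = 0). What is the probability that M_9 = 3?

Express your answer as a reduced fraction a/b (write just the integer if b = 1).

Answer: 21/128

Derivation:
Let M_9 = max(S_0,...,S_9). Use the reflection principle: for j ≥ 1, #{paths with M_9 ≥ j} = #{S_9 ≥ j} + #{S_9 ≥ j+1}.
By reflection, #{M_9 ≥ 3} = #{S_9 ≥ 3} + #{S_9 ≥ 4} = 130 + 46 = 176.
#{M_9 ≥ 4} = #{S_9 ≥ 4} + #{S_9 ≥ 5} = 46 + 46 = 92.
#{M_9 = 3} = 176 - 92 = 84.
P(M_9 = 3) = 84/512 = 21/128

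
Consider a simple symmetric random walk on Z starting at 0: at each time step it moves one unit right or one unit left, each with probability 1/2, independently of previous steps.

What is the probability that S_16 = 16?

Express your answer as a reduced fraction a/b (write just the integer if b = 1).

To reach position 16 after 16 steps: need 16 steps of +1 and 0 of -1.
Favorable paths: C(16,16) = 1
Total paths: 2^16 = 65536
P = 1/65536 = 1/65536

Answer: 1/65536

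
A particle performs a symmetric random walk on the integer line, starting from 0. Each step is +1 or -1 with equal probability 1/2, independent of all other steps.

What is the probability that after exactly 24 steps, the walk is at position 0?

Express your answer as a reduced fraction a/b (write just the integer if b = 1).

To return to 0 after 24 steps: need exactly 12 steps of +1 and 12 of -1.
Favorable paths: C(24,12) = 2704156
Total paths: 2^24 = 16777216
P = 2704156/16777216 = 676039/4194304

Answer: 676039/4194304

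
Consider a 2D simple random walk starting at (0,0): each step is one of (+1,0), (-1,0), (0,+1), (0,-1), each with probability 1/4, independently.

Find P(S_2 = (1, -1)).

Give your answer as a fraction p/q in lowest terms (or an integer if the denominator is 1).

Let h be the number of horizontal steps (so 2-h are vertical). To end at (1,-1) need (h+1)/2 right-steps and ((2-h)-1)/2 up-steps.
Sum over h with 1 ≤ h ≤ 1, h ≡ 1 (mod 2), 2-h ≡ 1 (mod 2):
h=1: C(2,1)·C(1,1)·C(1,0) = 2·1·1 = 2
Total favorable: 2
Total paths: 4^2 = 16
P = 2/16 = 1/8

Answer: 1/8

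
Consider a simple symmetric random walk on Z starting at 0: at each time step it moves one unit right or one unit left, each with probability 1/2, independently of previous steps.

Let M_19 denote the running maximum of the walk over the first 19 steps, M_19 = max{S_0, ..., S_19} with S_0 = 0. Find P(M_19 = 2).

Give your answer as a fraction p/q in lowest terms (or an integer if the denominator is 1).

Answer: 37791/262144

Derivation:
Let M_19 = max(S_0,...,S_19). Use the reflection principle: for j ≥ 1, #{paths with M_19 ≥ j} = #{S_19 ≥ j} + #{S_19 ≥ j+1}.
By reflection, #{M_19 ≥ 2} = #{S_19 ≥ 2} + #{S_19 ≥ 3} = 169766 + 169766 = 339532.
#{M_19 ≥ 3} = #{S_19 ≥ 3} + #{S_19 ≥ 4} = 169766 + 94184 = 263950.
#{M_19 = 2} = 339532 - 263950 = 75582.
P(M_19 = 2) = 75582/524288 = 37791/262144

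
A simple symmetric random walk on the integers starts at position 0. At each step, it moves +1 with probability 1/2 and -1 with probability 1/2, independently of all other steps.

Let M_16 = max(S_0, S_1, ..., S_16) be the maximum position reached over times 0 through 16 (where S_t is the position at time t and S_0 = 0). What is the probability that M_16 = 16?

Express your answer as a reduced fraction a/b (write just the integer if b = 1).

Answer: 1/65536

Derivation:
Let M_16 = max(S_0,...,S_16). Use the reflection principle: for j ≥ 1, #{paths with M_16 ≥ j} = #{S_16 ≥ j} + #{S_16 ≥ j+1}.
By reflection, #{M_16 ≥ 16} = #{S_16 ≥ 16} + #{S_16 ≥ 17} = 1 + 0 = 1.
#{M_16 ≥ 17} = #{S_16 ≥ 17} + #{S_16 ≥ 18} = 0 + 0 = 0.
#{M_16 = 16} = 1 - 0 = 1.
P(M_16 = 16) = 1/65536 = 1/65536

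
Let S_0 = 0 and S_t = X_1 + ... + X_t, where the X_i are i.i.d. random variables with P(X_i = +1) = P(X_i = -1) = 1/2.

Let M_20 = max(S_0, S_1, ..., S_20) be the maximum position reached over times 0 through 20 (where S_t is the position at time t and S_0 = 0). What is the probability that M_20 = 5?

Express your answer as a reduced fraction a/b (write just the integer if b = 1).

Let M_20 = max(S_0,...,S_20). Use the reflection principle: for j ≥ 1, #{paths with M_20 ≥ j} = #{S_20 ≥ j} + #{S_20 ≥ j+1}.
By reflection, #{M_20 ≥ 5} = #{S_20 ≥ 5} + #{S_20 ≥ 6} = 137980 + 137980 = 275960.
#{M_20 ≥ 6} = #{S_20 ≥ 6} + #{S_20 ≥ 7} = 137980 + 60460 = 198440.
#{M_20 = 5} = 275960 - 198440 = 77520.
P(M_20 = 5) = 77520/1048576 = 4845/65536

Answer: 4845/65536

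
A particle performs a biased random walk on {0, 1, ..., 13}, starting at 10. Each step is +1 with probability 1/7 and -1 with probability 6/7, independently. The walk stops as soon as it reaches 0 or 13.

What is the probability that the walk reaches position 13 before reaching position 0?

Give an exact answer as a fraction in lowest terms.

Answer: 12093235/2612138803

Derivation:
Biased walk: p = 1/7, q = 6/7, r = q/p = 6
Gambler's ruin: P(hit 13 before 0 | start at 10) = (1 - r^a)/(1 - r^N)
r^10 = 60466176; r^13 = 13060694016
P = (1 - 60466176) / (1 - 13060694016) = -60466175 / -13060694015 = 12093235/2612138803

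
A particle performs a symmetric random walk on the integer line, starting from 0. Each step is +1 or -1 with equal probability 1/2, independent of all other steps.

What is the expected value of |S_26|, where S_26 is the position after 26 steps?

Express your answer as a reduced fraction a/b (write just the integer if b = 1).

S_26 takes values m ≡ 0 (mod 2) with |m| ≤ 26; P(S_26=m) = C(26,(26+m)/2)/2^26.
Total paths: 2^26 = 67108864
Distribution: P(S=-26)=1/67108864, P(S=-24)=26/67108864, P(S=-22)=325/67108864, P(S=-20)=2600/67108864, P(S=-18)=14950/67108864, P(S=-16)=65780/67108864, P(S=-14)=230230/67108864, P(S=-12)=657800/67108864, P(S=-10)=1562275/67108864, P(S=-8)=3124550/67108864, P(S=-6)=5311735/67108864, P(S=-4)=7726160/67108864, P(S=-2)=9657700/67108864, P(S=0)=10400600/67108864, P(S=2)=9657700/67108864, P(S=4)=7726160/67108864, P(S=6)=5311735/67108864, P(S=8)=3124550/67108864, P(S=10)=1562275/67108864, P(S=12)=657800/67108864, P(S=14)=230230/67108864, P(S=16)=65780/67108864, P(S=18)=14950/67108864, P(S=20)=2600/67108864, P(S=22)=325/67108864, P(S=24)=26/67108864, P(S=26)=1/67108864
E[|S_26|] = Σ_m |m|·P(S_26=m) = 270415600/67108864 = 16900975/4194304

Answer: 16900975/4194304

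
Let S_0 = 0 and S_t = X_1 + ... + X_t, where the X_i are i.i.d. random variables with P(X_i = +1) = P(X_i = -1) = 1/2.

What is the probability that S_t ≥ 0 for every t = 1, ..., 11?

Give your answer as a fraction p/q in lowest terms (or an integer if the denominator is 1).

Answer: 231/1024

Derivation:
Let f(t,s) = #length-t paths at position s with S_1..S_t all ≥ 0.
f(t,s) = f(t-1,s-1) + f(t-1,s+1) for s ≥ 0; f(t,s) = 0 for s < 0.
t=0: f(0,0)=1
t=1: f(1,1)=1
t=2: f(2,0)=1 f(2,2)=1
t=3: f(3,1)=2 f(3,3)=1
t=4: f(4,0)=2 f(4,2)=3 f(4,4)=1
t=5: f(5,1)=5 f(5,3)=4 f(5,5)=1
t=6: f(6,0)=5 f(6,2)=9 f(6,4)=5 f(6,6)=1
t=7: f(7,1)=14 f(7,3)=14 f(7,5)=6 f(7,7)=1
t=8: f(8,0)=14 f(8,2)=28 f(8,4)=20 f(8,6)=7 f(8,8)=1
t=9: f(9,1)=42 f(9,3)=48 f(9,5)=27 f(9,7)=8 f(9,9)=1
t=10: f(10,0)=42 f(10,2)=90 f(10,4)=75 f(10,6)=35 f(10,8)=9 f(10,10)=1
t=11: f(11,1)=132 f(11,3)=165 f(11,5)=110 f(11,7)=44 f(11,9)=10 f(11,11)=1
Σ_s f(11,s) = 462
P = 462/2048 = 231/1024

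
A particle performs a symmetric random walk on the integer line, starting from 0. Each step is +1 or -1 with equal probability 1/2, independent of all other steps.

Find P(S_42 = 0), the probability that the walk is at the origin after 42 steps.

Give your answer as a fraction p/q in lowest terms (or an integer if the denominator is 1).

Answer: 67282234305/549755813888

Derivation:
To return to 0 after 42 steps: need exactly 21 steps of +1 and 21 of -1.
Favorable paths: C(42,21) = 538257874440
Total paths: 2^42 = 4398046511104
P = 538257874440/4398046511104 = 67282234305/549755813888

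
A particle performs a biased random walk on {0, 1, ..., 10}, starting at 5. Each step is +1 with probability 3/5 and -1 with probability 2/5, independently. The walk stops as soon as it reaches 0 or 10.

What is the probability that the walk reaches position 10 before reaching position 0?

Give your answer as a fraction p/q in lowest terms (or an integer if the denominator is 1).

Biased walk: p = 3/5, q = 2/5, r = q/p = 2/3
Gambler's ruin: P(hit 10 before 0 | start at 5) = (1 - r^a)/(1 - r^N)
r^5 = 32/243; r^10 = 1024/59049
P = (1 - 32/243) / (1 - 1024/59049) = 211/243 / 58025/59049 = 243/275

Answer: 243/275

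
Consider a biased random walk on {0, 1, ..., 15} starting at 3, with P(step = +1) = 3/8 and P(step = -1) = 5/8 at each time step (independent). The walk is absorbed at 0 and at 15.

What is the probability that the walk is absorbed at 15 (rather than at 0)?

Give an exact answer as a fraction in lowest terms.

Biased walk: p = 3/8, q = 5/8, r = q/p = 5/3
Gambler's ruin: P(hit 15 before 0 | start at 3) = (1 - r^a)/(1 - r^N)
r^3 = 125/27; r^15 = 30517578125/14348907
P = (1 - 125/27) / (1 - 30517578125/14348907) = -98/27 / -30503229218/14348907 = 531441/311257441

Answer: 531441/311257441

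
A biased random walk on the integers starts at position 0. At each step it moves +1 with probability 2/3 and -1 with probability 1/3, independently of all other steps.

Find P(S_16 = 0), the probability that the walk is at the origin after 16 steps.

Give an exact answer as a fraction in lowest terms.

Answer: 366080/4782969

Derivation:
To be at 0 after 16 steps: need exactly 8 steps of +1 and 8 of -1.
Number of such sequences: C(16,8) = 12870
Each has probability (2/3)^8 · (1/3)^8 = 256/43046721
P = 12870 · 256/43046721 = 366080/4782969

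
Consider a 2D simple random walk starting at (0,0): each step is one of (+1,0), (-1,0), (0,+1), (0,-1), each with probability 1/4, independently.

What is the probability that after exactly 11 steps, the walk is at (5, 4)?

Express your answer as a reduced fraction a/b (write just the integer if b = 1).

Answer: 2541/2097152

Derivation:
Let h be the number of horizontal steps (so 11-h are vertical). To end at (5,4) need (h+5)/2 right-steps and ((11-h)+4)/2 up-steps.
Sum over h with 5 ≤ h ≤ 7, h ≡ 1 (mod 2), 11-h ≡ 0 (mod 2):
h=5: C(11,5)·C(5,5)·C(6,5) = 462·1·6 = 2772
h=7: C(11,7)·C(7,6)·C(4,4) = 330·7·1 = 2310
Total favorable: 5082
Total paths: 4^11 = 4194304
P = 5082/4194304 = 2541/2097152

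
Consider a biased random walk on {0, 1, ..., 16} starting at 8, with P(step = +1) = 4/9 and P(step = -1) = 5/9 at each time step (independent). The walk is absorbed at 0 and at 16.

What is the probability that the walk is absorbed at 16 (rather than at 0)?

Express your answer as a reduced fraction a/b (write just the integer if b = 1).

Biased walk: p = 4/9, q = 5/9, r = q/p = 5/4
Gambler's ruin: P(hit 16 before 0 | start at 8) = (1 - r^a)/(1 - r^N)
r^8 = 390625/65536; r^16 = 152587890625/4294967296
P = (1 - 390625/65536) / (1 - 152587890625/4294967296) = -325089/65536 / -148292923329/4294967296 = 65536/456161

Answer: 65536/456161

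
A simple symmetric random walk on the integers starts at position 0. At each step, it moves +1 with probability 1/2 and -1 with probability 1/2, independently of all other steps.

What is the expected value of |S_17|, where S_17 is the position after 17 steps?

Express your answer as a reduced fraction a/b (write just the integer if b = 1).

S_17 takes values m ≡ 1 (mod 2) with |m| ≤ 17; P(S_17=m) = C(17,(17+m)/2)/2^17.
Total paths: 2^17 = 131072
Distribution: P(S=-17)=1/131072, P(S=-15)=17/131072, P(S=-13)=136/131072, P(S=-11)=680/131072, P(S=-9)=2380/131072, P(S=-7)=6188/131072, P(S=-5)=12376/131072, P(S=-3)=19448/131072, P(S=-1)=24310/131072, P(S=1)=24310/131072, P(S=3)=19448/131072, P(S=5)=12376/131072, P(S=7)=6188/131072, P(S=9)=2380/131072, P(S=11)=680/131072, P(S=13)=136/131072, P(S=15)=17/131072, P(S=17)=1/131072
E[|S_17|] = Σ_m |m|·P(S_17=m) = 437580/131072 = 109395/32768

Answer: 109395/32768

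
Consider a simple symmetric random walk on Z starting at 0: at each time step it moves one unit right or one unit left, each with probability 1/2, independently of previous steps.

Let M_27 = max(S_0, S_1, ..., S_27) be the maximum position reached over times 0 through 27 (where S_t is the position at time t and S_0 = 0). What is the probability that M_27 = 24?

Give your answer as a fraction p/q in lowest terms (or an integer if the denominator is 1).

Let M_27 = max(S_0,...,S_27). Use the reflection principle: for j ≥ 1, #{paths with M_27 ≥ j} = #{S_27 ≥ j} + #{S_27 ≥ j+1}.
By reflection, #{M_27 ≥ 24} = #{S_27 ≥ 24} + #{S_27 ≥ 25} = 28 + 28 = 56.
#{M_27 ≥ 25} = #{S_27 ≥ 25} + #{S_27 ≥ 26} = 28 + 1 = 29.
#{M_27 = 24} = 56 - 29 = 27.
P(M_27 = 24) = 27/134217728 = 27/134217728

Answer: 27/134217728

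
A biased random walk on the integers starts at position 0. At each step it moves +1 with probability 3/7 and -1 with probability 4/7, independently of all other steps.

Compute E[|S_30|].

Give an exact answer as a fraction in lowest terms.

S_30 takes values m ≡ 0 (mod 2) with |m| ≤ 30; P(S_30=m) = C(30,(30+m)/2) · (3/7)^((30+m)/2) · (4/7)^((30-m)/2).
Distribution: P(S=-30)=1152921504606846976/22539340290692258087863249, P(S=-28)=25940733853654056960/22539340290692258087863249, P(S=-26)=282105480658487869440/22539340290692258087863249, P(S=-24)=282105480658487869440/3219905755813179726837607, P(S=-22)=1428158995833594839040/3219905755813179726837607, P(S=-20)=5569820083751019872256/3219905755813179726837607, P(S=-18)=17405687761721937100800/3219905755813179726837607, P(S=-16)=313302379710994867814400/22539340290692258087863249, P(S=-14)=675558256251832683724800/22539340290692258087863249, P(S=-12)=1238523469795026586828800/22539340290692258087863249, P(S=-10)=278667780703880982036480/3219905755813179726837607, P(S=-8)=380001519141655884595200/3219905755813179726837607, P(S=-6)=451251803980716362956800/3219905755813179726837607, P(S=-4)=468607642595359299993600/3219905755813179726837607, P(S=-2)=2987373721545415537459200/22539340290692258087863249, P(S=0)=2389898977236332429967360/22539340290692258087863249, P(S=2)=1680397718369296239820800/22539340290692258087863249, P(S=4)=148270386914937903513600/3219905755813179726837607, P(S=6)=80313126245591364403200/3219905755813179726837607, P(S=8)=38043059800543277875200/3219905755813179726837607, P(S=10)=15692762167724102123520/3219905755813179726837607, P(S=12)=39231905419310255308800/22539340290692258087863249, P(S=14)=12037061890015646515200/22539340290692258087863249, P(S=16)=3140103101743212134400/22539340290692258087863249, P(S=18)=98128221929475379200/3219905755813179726837607, P(S=20)=17663079947305568256/3219905755813179726837607, P(S=22)=2547559607784456960/3219905755813179726837607, P(S=24)=283062178642717440/3219905755813179726837607, P(S=26)=159222475486528560/22539340290692258087863249, P(S=28)=8235645283785960/22539340290692258087863249, P(S=30)=205891132094649/22539340290692258087863249
E[|S_30|] = Σ_m |m|·P(S_30=m) = 126235666467801686446146030/22539340290692258087863249

Answer: 126235666467801686446146030/22539340290692258087863249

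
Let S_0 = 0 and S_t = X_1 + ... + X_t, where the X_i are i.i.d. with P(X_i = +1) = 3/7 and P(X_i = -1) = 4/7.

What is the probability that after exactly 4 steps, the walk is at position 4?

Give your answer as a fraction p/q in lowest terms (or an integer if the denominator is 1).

To reach position 4 after 4 steps: need 4 steps of +1 and 0 steps of -1.
Number of such sequences: C(4,4) = 1
Each has probability (3/7)^4 · (4/7)^0 = 81/2401
P = 1 · 81/2401 = 81/2401

Answer: 81/2401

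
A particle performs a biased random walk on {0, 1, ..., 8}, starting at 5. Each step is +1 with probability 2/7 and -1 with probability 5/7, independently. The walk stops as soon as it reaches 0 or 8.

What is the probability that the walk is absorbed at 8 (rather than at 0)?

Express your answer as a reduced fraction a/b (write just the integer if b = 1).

Answer: 8248/130123

Derivation:
Biased walk: p = 2/7, q = 5/7, r = q/p = 5/2
Gambler's ruin: P(hit 8 before 0 | start at 5) = (1 - r^a)/(1 - r^N)
r^5 = 3125/32; r^8 = 390625/256
P = (1 - 3125/32) / (1 - 390625/256) = -3093/32 / -390369/256 = 8248/130123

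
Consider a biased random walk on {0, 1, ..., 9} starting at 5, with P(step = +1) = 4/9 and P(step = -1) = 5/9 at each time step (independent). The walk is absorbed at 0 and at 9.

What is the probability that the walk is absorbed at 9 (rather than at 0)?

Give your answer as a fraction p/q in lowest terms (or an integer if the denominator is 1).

Answer: 537856/1690981

Derivation:
Biased walk: p = 4/9, q = 5/9, r = q/p = 5/4
Gambler's ruin: P(hit 9 before 0 | start at 5) = (1 - r^a)/(1 - r^N)
r^5 = 3125/1024; r^9 = 1953125/262144
P = (1 - 3125/1024) / (1 - 1953125/262144) = -2101/1024 / -1690981/262144 = 537856/1690981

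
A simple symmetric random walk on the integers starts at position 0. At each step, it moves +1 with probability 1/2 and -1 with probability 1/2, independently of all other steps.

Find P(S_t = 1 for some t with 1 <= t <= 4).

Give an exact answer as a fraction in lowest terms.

Count via complement. Let g(t,s) = #length-t paths at position s with S_1..S_t all ≠ 1.
g(t,s) = g(t-1,s-1) + g(t-1,s+1) for s ≠ 1; g(t,1) = 0.
t=0: g(0,0)=1
t=1: g(1,-1)=1
t=2: g(2,-2)=1 g(2,0)=1
t=3: g(3,-3)=1 g(3,-1)=2
t=4: g(4,-4)=1 g(4,-2)=3 g(4,0)=2
Paths never hitting 1: Σ_s g(4,s) = 6
Paths hitting 1: 2^4 - 6 = 10
P = 10/16 = 5/8

Answer: 5/8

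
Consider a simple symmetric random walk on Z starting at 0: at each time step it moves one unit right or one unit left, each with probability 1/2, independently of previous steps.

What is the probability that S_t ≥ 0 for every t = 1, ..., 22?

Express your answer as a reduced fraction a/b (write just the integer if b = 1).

Let f(t,s) = #length-t paths at position s with S_1..S_t all ≥ 0.
f(t,s) = f(t-1,s-1) + f(t-1,s+1) for s ≥ 0; f(t,s) = 0 for s < 0.
t=0: f(0,0)=1
t=1: f(1,1)=1
t=2: f(2,0)=1 f(2,2)=1
t=3: f(3,1)=2 f(3,3)=1
t=4: f(4,0)=2 f(4,2)=3 f(4,4)=1
t=5: f(5,1)=5 f(5,3)=4 f(5,5)=1
t=6: f(6,0)=5 f(6,2)=9 f(6,4)=5 f(6,6)=1
t=7: f(7,1)=14 f(7,3)=14 f(7,5)=6 f(7,7)=1
t=8: f(8,0)=14 f(8,2)=28 f(8,4)=20 f(8,6)=7 f(8,8)=1
t=9: f(9,1)=42 f(9,3)=48 f(9,5)=27 f(9,7)=8 f(9,9)=1
t=10: f(10,0)=42 f(10,2)=90 f(10,4)=75 f(10,6)=35 f(10,8)=9 f(10,10)=1
t=11: f(11,1)=132 f(11,3)=165 f(11,5)=110 f(11,7)=44 f(11,9)=10 f(11,11)=1
t=12: f(12,0)=132 f(12,2)=297 f(12,4)=275 f(12,6)=154 f(12,8)=54 f(12,10)=11 f(12,12)=1
t=13: f(13,1)=429 f(13,3)=572 f(13,5)=429 f(13,7)=208 f(13,9)=65 f(13,11)=12 f(13,13)=1
t=14: f(14,0)=429 f(14,2)=1001 f(14,4)=1001 f(14,6)=637 f(14,8)=273 f(14,10)=77 f(14,12)=13 f(14,14)=1
t=15: f(15,1)=1430 f(15,3)=2002 f(15,5)=1638 f(15,7)=910 f(15,9)=350 f(15,11)=90 f(15,13)=14 f(15,15)=1
t=16: f(16,0)=1430 f(16,2)=3432 f(16,4)=3640 f(16,6)=2548 f(16,8)=1260 f(16,10)=440 f(16,12)=104 f(16,14)=15 f(16,16)=1
t=17: f(17,1)=4862 f(17,3)=7072 f(17,5)=6188 f(17,7)=3808 f(17,9)=1700 f(17,11)=544 f(17,13)=119 f(17,15)=16 f(17,17)=1
t=18: f(18,0)=4862 f(18,2)=11934 f(18,4)=13260 f(18,6)=9996 f(18,8)=5508 f(18,10)=2244 f(18,12)=663 f(18,14)=135 f(18,16)=17 f(18,18)=1
t=19: f(19,1)=16796 f(19,3)=25194 f(19,5)=23256 f(19,7)=15504 f(19,9)=7752 f(19,11)=2907 f(19,13)=798 f(19,15)=152 f(19,17)=18 f(19,19)=1
t=20: f(20,0)=16796 f(20,2)=41990 f(20,4)=48450 f(20,6)=38760 f(20,8)=23256 f(20,10)=10659 f(20,12)=3705 f(20,14)=950 f(20,16)=170 f(20,18)=19 f(20,20)=1
t=21: f(21,1)=58786 f(21,3)=90440 f(21,5)=87210 f(21,7)=62016 f(21,9)=33915 f(21,11)=14364 f(21,13)=4655 f(21,15)=1120 f(21,17)=189 f(21,19)=20 f(21,21)=1
t=22: f(22,0)=58786 f(22,2)=149226 f(22,4)=177650 f(22,6)=149226 f(22,8)=95931 f(22,10)=48279 f(22,12)=19019 f(22,14)=5775 f(22,16)=1309 f(22,18)=209 f(22,20)=21 f(22,22)=1
Σ_s f(22,s) = 705432
P = 705432/4194304 = 88179/524288

Answer: 88179/524288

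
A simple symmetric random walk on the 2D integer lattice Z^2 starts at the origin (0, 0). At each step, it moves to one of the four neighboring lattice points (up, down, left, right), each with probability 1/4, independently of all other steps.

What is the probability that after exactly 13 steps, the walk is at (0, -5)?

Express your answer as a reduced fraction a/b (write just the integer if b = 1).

Let h be the number of horizontal steps (so 13-h are vertical). To end at (0,-5) need (h+0)/2 right-steps and ((13-h)-5)/2 up-steps.
Sum over h with 0 ≤ h ≤ 8, h ≡ 0 (mod 2), 13-h ≡ 1 (mod 2):
h=0: C(13,0)·C(0,0)·C(13,4) = 1·1·715 = 715
h=2: C(13,2)·C(2,1)·C(11,3) = 78·2·165 = 25740
h=4: C(13,4)·C(4,2)·C(9,2) = 715·6·36 = 154440
h=6: C(13,6)·C(6,3)·C(7,1) = 1716·20·7 = 240240
h=8: C(13,8)·C(8,4)·C(5,0) = 1287·70·1 = 90090
Total favorable: 511225
Total paths: 4^13 = 67108864
P = 511225/67108864 = 511225/67108864

Answer: 511225/67108864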